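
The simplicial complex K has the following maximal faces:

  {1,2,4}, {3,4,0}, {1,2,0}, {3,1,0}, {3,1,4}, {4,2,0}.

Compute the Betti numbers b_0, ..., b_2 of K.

Fix the vertex order 0 < 1 < 2 < 3 < 4 and write every simplex with vertices in increasing order. Then dim K = 2 and the simplices of K are:

  0-simplices (5): [0], [1], [2], [3], [4]
  1-simplices (9): [0,1], [0,2], [0,3], [0,4], [1,2], [1,3], [1,4], [2,4], [3,4]
  2-simplices (6): [0,1,2], [0,1,3], [0,2,4], [0,3,4], [1,2,4], [1,3,4]

so the chain groups are C_0 ≅ Z^5, C_1 ≅ Z^9, C_2 ≅ Z^6.

∂_1: C_1 → C_0 maps an edge to its endpoints' difference, ∂[p,q] = q − p.
As a 5×9 matrix over Z this has rank 4, with invariant factors (1,1,1,1).

The boundary map ∂_2: C_2 → C_1 maps a triangle to the signed sum of its edges. For instance
  ∂[0,1,2] = [1,2] − [0,2] + [0,1],
  ∂[1,2,4] = [2,4] − [1,4] + [1,2].
As a 9×6 matrix over Z this has rank 5, with invariant factors (1,1,1,1,1).

Reading off H_k = ker ∂_k / im ∂_{k+1}:

  H_0: rank C_0 − rank ∂_1 = 5 − 4 = 1, and the invariant factors of ∂_1 are all 1, so H_0 ≅ Z.
  H_1: rank ker ∂_1 − rank ∂_2 = (9 − 4) − 5 = 0, and the invariant factors of ∂_2 are all 1, so H_1 ≅ 0.
  H_2: rank ker ∂_2 − rank ∂_3 = (6 − 5) − 0 = 1, and there is no ∂_3, so H_2 ≅ Z.

(K is a triangulation of the 2-sphere S^2.)

Hence the Betti numbers are b_0 = 1, b_1 = 0, b_2 = 1.

b_0 = 1, b_1 = 0, b_2 = 1.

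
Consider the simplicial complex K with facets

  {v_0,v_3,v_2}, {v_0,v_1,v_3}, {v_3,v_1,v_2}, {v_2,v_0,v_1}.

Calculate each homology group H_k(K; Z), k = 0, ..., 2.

Order the vertices as v_0 < v_1 < v_2 < v_3. Listing each simplex with vertices in this order, K has dimension 2 with simplices:

  0-simplices (4): [v_0], [v_1], [v_2], [v_3]
  1-simplices (6): [v_0,v_1], [v_0,v_2], [v_0,v_3], [v_1,v_2], [v_1,v_3], [v_2,v_3]
  2-simplices (4): [v_0,v_1,v_2], [v_0,v_1,v_3], [v_0,v_2,v_3], [v_1,v_2,v_3]

so the chain groups are C_0 ≅ Z^4, C_1 ≅ Z^6, C_2 ≅ Z^4.

Boundary ∂_1: C_1 → C_0 maps an edge to its endpoints' difference, ∂[p,q] = q − p. For instance
  ∂[v_2,v_3] = [v_3] − [v_2].
This gives a 4×6 integer matrix of rank 3; reducing to Smith normal form yields diagonal entries (1,1,1).

Boundary ∂_2: C_2 → C_1 maps a triangle to the signed sum of its edges. For instance
  ∂[v_0,v_1,v_2] = [v_1,v_2] − [v_0,v_2] + [v_0,v_1],
  ∂[v_0,v_2,v_3] = [v_2,v_3] − [v_0,v_3] + [v_0,v_2].
The resulting 6×4 matrix has rank 3, and its Smith normal form has invariant factors (1,1,1).

Computing H_k = (kernel of ∂_k) / (image of ∂_{k+1}):

  H_0: rank C_0 − rank ∂_1 = 4 − 3 = 1, and the invariant factors of ∂_1 are all 1, so H_0 = Z.
  H_1: rank ker ∂_1 − rank ∂_2 = (6 − 3) − 3 = 0, and the invariant factors of ∂_2 are all 1, so H_1 = 0.
  H_2: rank ker ∂_2 − rank ∂_3 = (4 − 3) − 0 = 1, and there is no ∂_3, so H_2 = Z.

As a check, the Euler characteristic is 4 − 6 + 4 = 2, which agrees with 1 − 0 + 1 = 2.

H_0 = Z,  H_1 = 0,  H_2 = Z.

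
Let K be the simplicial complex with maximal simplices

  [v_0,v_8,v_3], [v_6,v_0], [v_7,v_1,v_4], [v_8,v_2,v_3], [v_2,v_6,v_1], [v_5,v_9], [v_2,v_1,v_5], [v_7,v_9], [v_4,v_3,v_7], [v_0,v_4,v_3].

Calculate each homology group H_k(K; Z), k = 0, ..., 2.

Fix the vertex order v_0 < v_1 < v_2 < v_3 < v_4 < v_5 < v_6 < v_7 < v_8 < v_9 and write every simplex with vertices in increasing order. Then dim K = 2 and the simplices of K are:

  0-simplices (10): [v_0], [v_1], [v_2], [v_3], [v_4], [v_5], [v_6], [v_7], [v_8], [v_9]
  1-simplices (19): (19 of them)
  2-simplices (7): [v_0,v_3,v_4], [v_0,v_3,v_8], [v_1,v_2,v_5], [v_1,v_2,v_6], [v_1,v_4,v_7], [v_2,v_3,v_8], [v_3,v_4,v_7]

giving chain groups C_0 ≅ Z^10, C_1 ≅ Z^19, C_2 ≅ Z^7.

Boundary ∂_1: C_1 → C_0 is given by ∂[p,q] = [q] − [p].
The resulting 10×19 matrix has rank 9, and its Smith normal form has invariant factors (1,1,1,1,1,1,1,1,1).

The boundary map ∂_2: C_2 → C_1 acts by ∂[p,q,r] = [q,r] − [p,r] + [p,q]. For instance
  ∂[v_0,v_3,v_8] = [v_3,v_8] − [v_0,v_8] + [v_0,v_3],
  ∂[v_2,v_3,v_8] = [v_3,v_8] − [v_2,v_8] + [v_2,v_3].
As a 19×7 matrix over Z this has rank 7, with invariant factors (1,1,1,1,1,1,1).

Reading off H_k = ker ∂_k / im ∂_{k+1}:

  H_0: rank C_0 − rank ∂_1 = 10 − 9 = 1, and the invariant factors of ∂_1 are all 1, so H_0 = Z.
  H_1: rank ker ∂_1 − rank ∂_2 = (19 − 9) − 7 = 3, and the invariant factors of ∂_2 are all 1, so H_1 = Z^3.
  H_2: rank ker ∂_2 − rank ∂_3 = (7 − 7) − 0 = 0, and there is no ∂_3, so H_2 = 0.

H_0 = Z,  H_1 = Z^3,  H_2 = 0.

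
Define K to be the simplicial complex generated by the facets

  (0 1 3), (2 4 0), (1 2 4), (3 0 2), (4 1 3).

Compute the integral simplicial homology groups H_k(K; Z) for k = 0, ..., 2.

Fix the vertex order 0 < 1 < 2 < 3 < 4 and write every simplex with vertices in increasing order. Then dim K = 2 and the simplices of K are:

  0-simplices (5): [0], [1], [2], [3], [4]
  1-simplices (10): [0,1], [0,2], [0,3], [0,4], [1,2], [1,3], [1,4], [2,3], [2,4], [3,4]
  2-simplices (5): [0,1,3], [0,2,3], [0,2,4], [1,2,4], [1,3,4]

giving chain groups C_0 ≅ Z^5, C_1 ≅ Z^10, C_2 ≅ Z^5.

Boundary ∂_1: C_1 → C_0 sends each edge [p,q] (with p < q) to q − p. For instance
  ∂[1,3] = [3] − [1].
The resulting 5×10 matrix has rank 4, and its Smith normal form has invariant factors (1,1,1,1).

∂_2: C_2 → C_1 maps a triangle to the signed sum of its edges. For instance
  ∂[1,3,4] = [3,4] − [1,4] + [1,3],
  ∂[1,2,4] = [2,4] − [1,4] + [1,2].
This gives a 10×5 integer matrix of rank 5; reducing to Smith normal form yields diagonal entries (1,1,1,1,1).

Reading off H_k = ker ∂_k / im ∂_{k+1}:

  H_0: rank C_0 − rank ∂_1 = 5 − 4 = 1, and the invariant factors of ∂_1 are all 1, so H_0 = Z.
  H_1: rank ker ∂_1 − rank ∂_2 = (10 − 4) − 5 = 1, and the invariant factors of ∂_2 are all 1, so H_1 = Z.
  H_2: rank ker ∂_2 − rank ∂_3 = (5 − 5) − 0 = 0, and there is no ∂_3, so H_2 = 0.

(K is a triangulation of the Möbius band.)

H_0 ≅ Z,  H_1 ≅ Z,  H_2 = 0.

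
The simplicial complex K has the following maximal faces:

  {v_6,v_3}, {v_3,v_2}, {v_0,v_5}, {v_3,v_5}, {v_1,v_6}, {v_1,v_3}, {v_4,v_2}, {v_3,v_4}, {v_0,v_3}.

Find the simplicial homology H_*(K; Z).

H_0 = Z,  H_1 = Z^3.

Order the vertices as v_0 < v_1 < v_2 < v_3 < v_4 < v_5 < v_6. Listing each simplex with vertices in this order, K has dimension 1 with simplices:

  0-simplices (7): [v_0], [v_1], [v_2], [v_3], [v_4], [v_5], [v_6]
  1-simplices (9): [v_0,v_3], [v_0,v_5], [v_1,v_3], [v_1,v_6], [v_2,v_3], [v_2,v_4], [v_3,v_4], [v_3,v_5], [v_3,v_6]

giving chain groups C_0 ≅ Z^7, C_1 ≅ Z^9.

Boundary ∂_1: C_1 → C_0 is given by ∂[p,q] = [q] − [p].
The resulting 7×9 matrix has rank 6, and its Smith normal form has invariant factors (1,1,1,1,1,1).

From H_k ≅ ker(∂_k) / im(∂_{k+1}) we obtain:

  H_0: rank C_0 − rank ∂_1 = 7 − 6 = 1, and the invariant factors of ∂_1 are all 1, so H_0 = Z.
  H_1: rank ker ∂_1 − rank ∂_2 = (9 − 6) − 0 = 3, and there is no ∂_2, so H_1 = Z^3.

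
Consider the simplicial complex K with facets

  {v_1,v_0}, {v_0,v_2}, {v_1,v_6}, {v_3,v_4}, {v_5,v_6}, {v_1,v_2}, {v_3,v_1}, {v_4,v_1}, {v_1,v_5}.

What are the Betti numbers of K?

b_0 = 1, b_1 = 3.

Take the total order v_0 < v_1 < v_2 < v_3 < v_4 < v_5 < v_6 on the vertex set. Then K (dimension 1) consists of the simplices:

  0-simplices (7): [v_0], [v_1], [v_2], [v_3], [v_4], [v_5], [v_6]
  1-simplices (9): [v_0,v_1], [v_0,v_2], [v_1,v_2], [v_1,v_3], [v_1,v_4], [v_1,v_5], [v_1,v_6], [v_3,v_4], [v_5,v_6]

giving chain groups C_0 ≅ Z^7, C_1 ≅ Z^9.

∂_1: C_1 → C_0 maps an edge to its endpoints' difference, ∂[p,q] = q − p. For instance
  ∂[v_1,v_3] = [v_3] − [v_1].
The 7×9 boundary matrix has rank 6 and Smith normal form diag(1,1,1,1,1,1).

Computing H_k = (kernel of ∂_k) / (image of ∂_{k+1}):

  H_0: rank C_0 − rank ∂_1 = 7 − 6 = 1, and the invariant factors of ∂_1 are all 1, so H_0 ≅ Z.
  H_1: rank ker ∂_1 − rank ∂_2 = (9 − 6) − 0 = 3, and there is no ∂_2, so H_1 ≅ Z^3.

(K is a triangulation of a wedge of 3 circles.)

Hence the Betti numbers are b_0 = 1, b_1 = 3.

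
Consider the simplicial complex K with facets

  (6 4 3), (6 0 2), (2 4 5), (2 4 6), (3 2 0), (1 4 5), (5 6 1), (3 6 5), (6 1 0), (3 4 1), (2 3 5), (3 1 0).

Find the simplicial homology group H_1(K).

Order the vertices as 0 < 1 < 2 < 3 < 4 < 5 < 6. Listing each simplex with vertices in this order, K has dimension 2 with simplices:

  0-simplices (7): [0], [1], [2], [3], [4], [5], [6]
  1-simplices (18): [0,1], [0,2], [0,3], [0,6], [1,3], [1,4], [1,5], [1,6], [2,3], [2,4], [2,5], [2,6], [3,4], [3,5], [3,6], [4,5], [4,6], [5,6]
  2-simplices (12): [0,1,3], [0,1,6], [0,2,3], [0,2,6], [1,3,4], [1,4,5], [1,5,6], [2,3,5], [2,4,5], [2,4,6], [3,4,6], [3,5,6]

so the chain groups are C_0 ≅ Z^7, C_1 ≅ Z^18, C_2 ≅ Z^12.

∂_1: C_1 → C_0 sends each edge [p,q] (with p < q) to q − p.
As a 7×18 matrix over Z this has rank 6, with invariant factors (1,1,1,1,1,1).

Boundary ∂_2: C_2 → C_1 sends each 2-simplex [p,q,r] to [q,r] − [p,r] + [p,q]. For instance
  ∂[0,1,6] = [1,6] − [0,6] + [0,1],
  ∂[2,3,5] = [3,5] − [2,5] + [2,3].
The resulting 18×12 matrix has rank 12, and its Smith normal form has invariant factors (1,1,1,1,1,1,1,1,1,1,1,2).

Computing H_k = (kernel of ∂_k) / (image of ∂_{k+1}):

  H_1: rank ker ∂_1 − rank ∂_2 = (18 − 6) − 12 = 0, and ∂_2 has invariant factor 2 > 1, so H_1 ≅ Z_2.

H_1 ≅ Z_2.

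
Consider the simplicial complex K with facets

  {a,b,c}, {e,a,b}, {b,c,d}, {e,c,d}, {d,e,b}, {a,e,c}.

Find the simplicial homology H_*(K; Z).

H_0 = Z,  H_1 = 0,  H_2 = Z.

K has 5 vertices, 9 edges, 6 triangles.
rank ∂_0 = 0, rank ∂_1 = 4 ⇒ b_0 = 5 − 0 − 4 = 1; all invariant factors of ∂_1 are 1 so no torsion. So H_0 ≅ Z.
rank ∂_1 = 4, rank ∂_2 = 5 ⇒ b_1 = 9 − 4 − 5 = 0; all invariant factors of ∂_2 are 1 so no torsion. So H_1 ≅ 0.
rank ∂_2 = 5, rank ∂_3 = 0 ⇒ b_2 = 6 − 5 − 0 = 1. So H_2 ≅ Z.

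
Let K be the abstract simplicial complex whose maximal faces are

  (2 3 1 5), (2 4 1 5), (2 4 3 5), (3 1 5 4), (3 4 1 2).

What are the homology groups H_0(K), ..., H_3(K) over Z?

K has 5 vertices, 10 edges, 10 triangles, 5 3-simplices.
rank ∂_0 = 0, rank ∂_1 = 4 ⇒ b_0 = 5 − 0 − 4 = 1; all invariant factors of ∂_1 are 1 so no torsion. So H_0 ≅ Z.
rank ∂_1 = 4, rank ∂_2 = 6 ⇒ b_1 = 10 − 4 − 6 = 0; all invariant factors of ∂_2 are 1 so no torsion. So H_1 ≅ 0.
rank ∂_2 = 6, rank ∂_3 = 4 ⇒ b_2 = 10 − 6 − 4 = 0; all invariant factors of ∂_3 are 1 so no torsion. So H_2 ≅ 0.
rank ∂_3 = 4, rank ∂_4 = 0 ⇒ b_3 = 5 − 4 − 0 = 1. So H_3 ≅ Z.

H_0 ≅ Z,  H_1 = 0,  H_2 = 0,  H_3 ≅ Z.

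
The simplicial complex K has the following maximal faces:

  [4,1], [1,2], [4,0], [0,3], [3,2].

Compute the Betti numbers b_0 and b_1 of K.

K has 5 vertices, 5 edges.
rank ∂_0 = 0, rank ∂_1 = 4 ⇒ b_0 = 5 − 0 − 4 = 1; all invariant factors of ∂_1 are 1 so no torsion. So H_0 ≅ Z.
rank ∂_1 = 4, rank ∂_2 = 0 ⇒ b_1 = 5 − 4 − 0 = 1. So H_1 ≅ Z.

b_0 = 1, b_1 = 1.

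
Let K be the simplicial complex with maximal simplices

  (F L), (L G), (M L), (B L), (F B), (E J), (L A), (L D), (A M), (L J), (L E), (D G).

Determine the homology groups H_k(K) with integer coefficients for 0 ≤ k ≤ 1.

H_0 = Z,  H_1 = Z^4.

Fix the vertex order A < B < D < E < F < G < J < L < M and write every simplex with vertices in increasing order. Then dim K = 1 and the simplices of K are:

  0-simplices (9): A, B, D, E, F, G, J, L, M
  1-simplices (12): AL, AM, BF, BL, DG, DL, EJ, EL, FL, GL, JL, LM

Hence C_0 ≅ Z^9, C_1 ≅ Z^12.

The boundary map ∂_1: C_1 → C_0 is given by ∂[p,q] = [q] − [p].
The resulting 9×12 matrix has rank 8, and its Smith normal form has invariant factors (1,1,1,1,1,1,1,1).

Now H_k = ker ∂_k / im ∂_{k+1}, so:

  H_0: rank C_0 − rank ∂_1 = 9 − 8 = 1, and the invariant factors of ∂_1 are all 1, so H_0 ≅ Z.
  H_1: rank ker ∂_1 − rank ∂_2 = (12 − 8) − 0 = 4, and there is no ∂_2, so H_1 ≅ Z^4.

As a check, the Euler characteristic is 9 − 12 = -3, which agrees with 1 − 4 = -3.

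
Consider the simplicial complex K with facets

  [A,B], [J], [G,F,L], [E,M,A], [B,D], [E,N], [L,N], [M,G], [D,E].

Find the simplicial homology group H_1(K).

We work with the vertex ordering A < B < D < E < F < G < J < L < M < N. The simplices of K, each written with vertices in increasing order, are:

  0-simplices (10): A, B, D, E, F, G, J, L, M, N
  1-simplices (12): AB, AE, AM, BD, DE, EM, EN, FG, FL, GL, GM, LN
  2-simplices (2): AEM, FGL

Hence C_0 ≅ Z^10, C_1 ≅ Z^12, C_2 ≅ Z^2.

The boundary map ∂_1: C_1 → C_0 maps an edge to its endpoints' difference, ∂[p,q] = q − p.
The resulting 10×12 matrix has rank 8, and its Smith normal form has invariant factors (1,1,1,1,1,1,1,1).

∂_2: C_2 → C_1 sends each 2-simplex [p,q,r] to [q,r] − [p,r] + [p,q]. For instance
  ∂FGL = GL − FL + FG,
  ∂AEM = EM − AM + AE.
As a 12×2 matrix over Z this has rank 2, with invariant factors (1,1).

From H_k ≅ ker(∂_k) / im(∂_{k+1}) we obtain:

  H_1: rank ker ∂_1 − rank ∂_2 = (12 − 8) − 2 = 2, and the invariant factors of ∂_2 are all 1, so H_1 ≅ Z^2.

H_1 ≅ Z^2.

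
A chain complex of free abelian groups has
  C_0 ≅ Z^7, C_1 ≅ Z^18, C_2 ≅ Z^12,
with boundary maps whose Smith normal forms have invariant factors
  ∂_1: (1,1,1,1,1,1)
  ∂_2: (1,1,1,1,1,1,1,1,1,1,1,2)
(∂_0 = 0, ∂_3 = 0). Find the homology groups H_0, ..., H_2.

H_0 = Z,  H_1 = Z/2,  H_2 = 0.

H_0: b_0 = 7 − 0 − 6 = 1; torsion from ∂_1 factors > 1: none. So H_0 = Z.
H_1: b_1 = 18 − 6 − 12 = 0; torsion from ∂_2 factors > 1: [2]. So H_1 = Z/2.
H_2: b_2 = 12 − 12 − 0 = 0; torsion from ∂_3 factors > 1: none. So H_2 = 0.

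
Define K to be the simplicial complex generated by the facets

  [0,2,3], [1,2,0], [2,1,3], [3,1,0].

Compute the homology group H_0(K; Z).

We work with the vertex ordering 0 < 1 < 2 < 3. The simplices of K, each written with vertices in increasing order, are:

  0-simplices (4): [0], [1], [2], [3]
  1-simplices (6): [0,1], [0,2], [0,3], [1,2], [1,3], [2,3]
  2-simplices (4): [0,1,2], [0,1,3], [0,2,3], [1,2,3]

giving chain groups C_0 ≅ Z^4, C_1 ≅ Z^6, C_2 ≅ Z^4.

The boundary map ∂_1: C_1 → C_0 is given by ∂[p,q] = [q] − [p].
The resulting 4×6 matrix has rank 3, and its Smith normal form has invariant factors (1,1,1).

The boundary map ∂_2: C_2 → C_1 maps a triangle to the signed sum of its edges. For instance
  ∂[0,1,3] = [1,3] − [0,3] + [0,1],
  ∂[1,2,3] = [2,3] − [1,3] + [1,2].
The resulting 6×4 matrix has rank 3, and its Smith normal form has invariant factors (1,1,1).

Reading off H_k = ker ∂_k / im ∂_{k+1}:

  H_0: rank C_0 − rank ∂_1 = 4 − 3 = 1, and the invariant factors of ∂_1 are all 1, so H_0 ≅ Z.

(K is a triangulation of the 2-sphere S^2.)

H_0 = Z.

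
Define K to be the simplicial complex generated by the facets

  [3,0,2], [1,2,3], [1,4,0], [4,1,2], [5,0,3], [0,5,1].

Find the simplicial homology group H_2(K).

H_2 ≅ 0.

Take the total order 0 < 1 < 2 < 3 < 4 < 5 on the vertex set. Then K (dimension 2) consists of the simplices:

  0-simplices (6): [0], [1], [2], [3], [4], [5]
  1-simplices (12): [0,1], [0,2], [0,3], [0,4], [0,5], [1,2], [1,3], [1,4], [1,5], [2,3], [2,4], [3,5]
  2-simplices (6): [0,1,4], [0,1,5], [0,2,3], [0,3,5], [1,2,3], [1,2,4]

giving chain groups C_0 ≅ Z^6, C_1 ≅ Z^12, C_2 ≅ Z^6.

The boundary map ∂_1: C_1 → C_0 is given by ∂[p,q] = [q] − [p]. For instance
  ∂[1,4] = [4] − [1].
The 6×12 boundary matrix has rank 5 and Smith normal form diag(1,1,1,1,1).

∂_2: C_2 → C_1 maps a triangle to the signed sum of its edges. For instance
  ∂[1,2,3] = [2,3] − [1,3] + [1,2],
  ∂[0,3,5] = [3,5] − [0,5] + [0,3].
The resulting 12×6 matrix has rank 6, and its Smith normal form has invariant factors (1,1,1,1,1,1).

Now H_k = ker ∂_k / im ∂_{k+1}, so:

  H_2: rank ker ∂_2 − rank ∂_3 = (6 − 6) − 0 = 0, and there is no ∂_3, so H_2 ≅ 0.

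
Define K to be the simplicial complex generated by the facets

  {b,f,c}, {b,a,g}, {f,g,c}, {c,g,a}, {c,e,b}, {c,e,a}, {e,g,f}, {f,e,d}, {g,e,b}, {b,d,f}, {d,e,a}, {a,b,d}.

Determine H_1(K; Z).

H_1 ≅ Z/2Z.

Fix the vertex order a < b < c < d < e < f < g and write every simplex with vertices in increasing order. Then dim K = 2 and the simplices of K are:

  0-simplices (7): a, b, c, d, e, f, g
  1-simplices (18): ab, ac, ad, ae, ag, bc, bd, be, bf, bg, ce, cf, cg, de, df, ef, eg, fg
  2-simplices (12): abd, abg, ace, acg, ade, bce, bcf, bdf, beg, cfg, def, efg

so the chain groups are C_0 ≅ Z^7, C_1 ≅ Z^18, C_2 ≅ Z^12.

∂_1: C_1 → C_0 is given by ∂[p,q] = [q] − [p]. For instance
  ∂ac = c − a.
The 7×18 boundary matrix has rank 6 and Smith normal form diag(1,1,1,1,1,1).

∂_2: C_2 → C_1 sends each 2-simplex [p,q,r] to [q,r] − [p,r] + [p,q]. For instance
  ∂bdf = df − bf + bd,
  ∂acg = cg − ag + ac.
The 18×12 boundary matrix has rank 12 and Smith normal form diag(1,1,1,1,1,1,1,1,1,1,1,2).

Reading off H_k = ker ∂_k / im ∂_{k+1}:

  H_1: rank ker ∂_1 − rank ∂_2 = (18 − 6) − 12 = 0, and ∂_2 has invariant factor 2 > 1, so H_1 ≅ Z/2Z.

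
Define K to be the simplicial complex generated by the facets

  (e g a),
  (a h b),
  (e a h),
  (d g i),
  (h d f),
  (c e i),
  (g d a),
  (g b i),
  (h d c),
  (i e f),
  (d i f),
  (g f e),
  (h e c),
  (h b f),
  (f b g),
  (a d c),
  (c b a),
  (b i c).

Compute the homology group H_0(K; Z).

Fix the vertex order a < b < c < d < e < f < g < h < i and write every simplex with vertices in increasing order. Then dim K = 2 and the simplices of K are:

  0-simplices (9): a, b, c, d, e, f, g, h, i
  1-simplices (27): ab, ac, ad, ae, ag, ah, bc, bf, bg, bh, bi, cd, ce, ch, ci, df, dg, dh, di, ef, eg, eh, ei, fg, fh, fi, gi
  2-simplices (18): abc, abh, acd, adg, aeg, aeh, bci, bfg, bfh, bgi, cdh, ceh, cei, dfh, dfi, dgi, efg, efi

Hence C_0 ≅ Z^9, C_1 ≅ Z^27, C_2 ≅ Z^18.

The boundary map ∂_1: C_1 → C_0 sends each edge [p,q] (with p < q) to q − p.
The resulting 9×27 matrix has rank 8, and its Smith normal form has invariant factors (1,1,1,1,1,1,1,1).

∂_2: C_2 → C_1 acts by ∂[p,q,r] = [q,r] − [p,r] + [p,q]. For instance
  ∂dfh = fh − dh + df,
  ∂efi = fi − ei + ef.
As a 27×18 matrix over Z this has rank 18, with invariant factors (1,1,1,1,1,1,1,1,1,1,1,1,1,1,1,1,1,2).

Reading off H_k = ker ∂_k / im ∂_{k+1}:

  H_0: rank C_0 − rank ∂_1 = 9 − 8 = 1, and the invariant factors of ∂_1 are all 1, so H_0 = Z.

H_0 ≅ Z.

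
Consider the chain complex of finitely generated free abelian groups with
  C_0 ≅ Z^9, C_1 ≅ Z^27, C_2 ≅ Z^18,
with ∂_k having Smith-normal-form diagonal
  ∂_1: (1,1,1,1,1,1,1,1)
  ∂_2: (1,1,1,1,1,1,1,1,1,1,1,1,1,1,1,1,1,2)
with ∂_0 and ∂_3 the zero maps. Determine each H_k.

H_0: b_0 = 9 − 0 − 8 = 1; torsion from ∂_1 factors > 1: none. So H_0 ≅ Z.
H_1: b_1 = 27 − 8 − 18 = 1; torsion from ∂_2 factors > 1: [2]. So H_1 ≅ Z ⊕ Z/2Z.
H_2: b_2 = 18 − 18 − 0 = 0; torsion from ∂_3 factors > 1: none. So H_2 ≅ 0.

H_0 ≅ Z,  H_1 ≅ Z ⊕ Z/2Z,  H_2 = 0.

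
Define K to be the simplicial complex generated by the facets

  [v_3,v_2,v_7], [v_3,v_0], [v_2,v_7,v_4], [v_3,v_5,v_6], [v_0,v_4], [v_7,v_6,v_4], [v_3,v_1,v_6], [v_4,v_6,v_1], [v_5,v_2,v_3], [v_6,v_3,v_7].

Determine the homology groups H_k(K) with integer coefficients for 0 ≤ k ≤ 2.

H_0 = Z,  H_1 = Z,  H_2 = 0.

K has 8 vertices, 16 edges, 8 triangles.
rank ∂_0 = 0, rank ∂_1 = 7 ⇒ b_0 = 8 − 0 − 7 = 1; all invariant factors of ∂_1 are 1 so no torsion. So H_0 = Z.
rank ∂_1 = 7, rank ∂_2 = 8 ⇒ b_1 = 16 − 7 − 8 = 1; all invariant factors of ∂_2 are 1 so no torsion. So H_1 = Z.
rank ∂_2 = 8, rank ∂_3 = 0 ⇒ b_2 = 8 − 8 − 0 = 0. So H_2 = 0.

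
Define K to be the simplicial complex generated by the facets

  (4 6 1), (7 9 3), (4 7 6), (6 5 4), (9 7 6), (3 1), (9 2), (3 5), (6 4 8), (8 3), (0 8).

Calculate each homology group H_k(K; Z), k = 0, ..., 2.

Fix the vertex order 0 < 1 < 2 < 3 < 4 < 5 < 6 < 7 < 8 < 9 and write every simplex with vertices in increasing order. Then dim K = 2 and the simplices of K are:

  0-simplices (10): [0], [1], [2], [3], [4], [5], [6], [7], [8], [9]
  1-simplices (18): [0,8], [1,3], [1,4], [1,6], [2,9], [3,5], [3,7], [3,8], [3,9], [4,5], [4,6], [4,7], [4,8], [5,6], [6,7], [6,8], [6,9], [7,9]
  2-simplices (6): [1,4,6], [3,7,9], [4,5,6], [4,6,7], [4,6,8], [6,7,9]

so the chain groups are C_0 ≅ Z^10, C_1 ≅ Z^18, C_2 ≅ Z^6.

Boundary ∂_1: C_1 → C_0 sends each edge [p,q] (with p < q) to q − p. For instance
  ∂[7,9] = [9] − [7].
The 10×18 boundary matrix has rank 9 and Smith normal form diag(1,1,1,1,1,1,1,1,1).

∂_2: C_2 → C_1 acts by ∂[p,q,r] = [q,r] − [p,r] + [p,q]. For instance
  ∂[1,4,6] = [4,6] − [1,6] + [1,4],
  ∂[4,6,7] = [6,7] − [4,7] + [4,6].
This gives a 18×6 integer matrix of rank 6; reducing to Smith normal form yields diagonal entries (1,1,1,1,1,1).

Reading off H_k = ker ∂_k / im ∂_{k+1}:

  H_0: rank C_0 − rank ∂_1 = 10 − 9 = 1, and the invariant factors of ∂_1 are all 1, so H_0 = Z.
  H_1: rank ker ∂_1 − rank ∂_2 = (18 − 9) − 6 = 3, and the invariant factors of ∂_2 are all 1, so H_1 = Z^3.
  H_2: rank ker ∂_2 − rank ∂_3 = (6 − 6) − 0 = 0, and there is no ∂_3, so H_2 = 0.

As a check, the Euler characteristic is 10 − 18 + 6 = -2, which agrees with 1 − 3 + 0 = -2.

H_0 ≅ Z,  H_1 ≅ Z^3,  H_2 = 0.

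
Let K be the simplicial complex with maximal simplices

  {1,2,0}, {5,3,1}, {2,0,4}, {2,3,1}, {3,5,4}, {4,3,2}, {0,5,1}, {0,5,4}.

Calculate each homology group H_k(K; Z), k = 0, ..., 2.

H_0 ≅ Z,  H_1 = 0,  H_2 ≅ Z.

Order the vertices as 0 < 1 < 2 < 3 < 4 < 5. Listing each simplex with vertices in this order, K has dimension 2 with simplices:

  0-simplices (6): [0], [1], [2], [3], [4], [5]
  1-simplices (12): [0,1], [0,2], [0,4], [0,5], [1,2], [1,3], [1,5], [2,3], [2,4], [3,4], [3,5], [4,5]
  2-simplices (8): [0,1,2], [0,1,5], [0,2,4], [0,4,5], [1,2,3], [1,3,5], [2,3,4], [3,4,5]

so the chain groups are C_0 ≅ Z^6, C_1 ≅ Z^12, C_2 ≅ Z^8.

The boundary map ∂_1: C_1 → C_0 is given by ∂[p,q] = [q] − [p].
The 6×12 boundary matrix has rank 5 and Smith normal form diag(1,1,1,1,1).

∂_2: C_2 → C_1 sends each 2-simplex [p,q,r] to [q,r] − [p,r] + [p,q]. For instance
  ∂[0,1,5] = [1,5] − [0,5] + [0,1],
  ∂[0,1,2] = [1,2] − [0,2] + [0,1].
The 12×8 boundary matrix has rank 7 and Smith normal form diag(1,1,1,1,1,1,1).

Computing H_k = (kernel of ∂_k) / (image of ∂_{k+1}):

  H_0: rank C_0 − rank ∂_1 = 6 − 5 = 1, and the invariant factors of ∂_1 are all 1, so H_0 ≅ Z.
  H_1: rank ker ∂_1 − rank ∂_2 = (12 − 5) − 7 = 0, and the invariant factors of ∂_2 are all 1, so H_1 ≅ 0.
  H_2: rank ker ∂_2 − rank ∂_3 = (8 − 7) − 0 = 1, and there is no ∂_3, so H_2 ≅ Z.

As a check, the Euler characteristic is 6 − 12 + 8 = 2, which agrees with 1 − 0 + 1 = 2.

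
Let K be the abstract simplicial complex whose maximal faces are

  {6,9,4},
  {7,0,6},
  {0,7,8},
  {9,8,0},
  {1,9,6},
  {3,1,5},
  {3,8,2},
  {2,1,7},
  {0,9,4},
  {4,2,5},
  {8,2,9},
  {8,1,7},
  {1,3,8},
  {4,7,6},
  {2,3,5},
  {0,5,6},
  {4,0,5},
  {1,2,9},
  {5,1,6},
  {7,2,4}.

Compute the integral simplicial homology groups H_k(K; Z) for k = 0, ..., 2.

H_0 ≅ Z,  H_1 ≅ Z ⊕ Z/2Z,  H_2 = 0.

Order the vertices as 0 < 1 < 2 < 3 < 4 < 5 < 6 < 7 < 8 < 9. Listing each simplex with vertices in this order, K has dimension 2 with simplices:

  0-simplices (10): [0], [1], [2], [3], [4], [5], [6], [7], [8], [9]
  1-simplices (30): (30 of them)
  2-simplices (20): (20 of them)

giving chain groups C_0 ≅ Z^10, C_1 ≅ Z^30, C_2 ≅ Z^20.

Boundary ∂_1: C_1 → C_0 maps an edge to its endpoints' difference, ∂[p,q] = q − p.
The 10×30 boundary matrix has rank 9 and Smith normal form diag(1,1,1,1,1,1,1,1,1).

∂_2: C_2 → C_1 sends each 2-simplex [p,q,r] to [q,r] − [p,r] + [p,q]. For instance
  ∂[2,4,7] = [4,7] − [2,7] + [2,4],
  ∂[2,3,8] = [3,8] − [2,8] + [2,3].
The 30×20 boundary matrix has rank 20 and Smith normal form diag(1,1,1,1,1,1,1,1,1,1,1,1,1,1,1,1,1,1,1,2).

Reading off H_k = ker ∂_k / im ∂_{k+1}:

  H_0: rank C_0 − rank ∂_1 = 10 − 9 = 1, and the invariant factors of ∂_1 are all 1, so H_0 ≅ Z.
  H_1: rank ker ∂_1 − rank ∂_2 = (30 − 9) − 20 = 1, and ∂_2 has invariant factor 2 > 1, so H_1 ≅ Z ⊕ Z/2Z.
  H_2: rank ker ∂_2 − rank ∂_3 = (20 − 20) − 0 = 0, and there is no ∂_3, so H_2 ≅ 0.

(K is a triangulation of the Klein bottle.)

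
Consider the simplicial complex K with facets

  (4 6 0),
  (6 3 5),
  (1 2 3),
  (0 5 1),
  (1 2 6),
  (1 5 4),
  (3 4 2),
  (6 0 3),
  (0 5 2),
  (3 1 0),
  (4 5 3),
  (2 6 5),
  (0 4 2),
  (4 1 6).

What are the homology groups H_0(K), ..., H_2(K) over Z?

Take the total order 0 < 1 < 2 < 3 < 4 < 5 < 6 on the vertex set. Then K (dimension 2) consists of the simplices:

  0-simplices (7): [0], [1], [2], [3], [4], [5], [6]
  1-simplices (21): [0,1], [0,2], [0,3], [0,4], [0,5], [0,6], [1,2], [1,3], [1,4], [1,5], [1,6], [2,3], [2,4], [2,5], [2,6], [3,4], [3,5], [3,6], [4,5], [4,6], [5,6]
  2-simplices (14): [0,1,3], [0,1,5], [0,2,4], [0,2,5], [0,3,6], [0,4,6], [1,2,3], [1,2,6], [1,4,5], [1,4,6], [2,3,4], [2,5,6], [3,4,5], [3,5,6]

giving chain groups C_0 ≅ Z^7, C_1 ≅ Z^21, C_2 ≅ Z^14.

The boundary map ∂_1: C_1 → C_0 maps an edge to its endpoints' difference, ∂[p,q] = q − p. For instance
  ∂[3,5] = [5] − [3].
This gives a 7×21 integer matrix of rank 6; reducing to Smith normal form yields diagonal entries (1,1,1,1,1,1).

The boundary map ∂_2: C_2 → C_1 sends each 2-simplex [p,q,r] to [q,r] − [p,r] + [p,q]. For instance
  ∂[2,5,6] = [5,6] − [2,6] + [2,5],
  ∂[1,2,3] = [2,3] − [1,3] + [1,2].
The 21×14 boundary matrix has rank 13 and Smith normal form diag(1,1,1,1,1,1,1,1,1,1,1,1,1).

Reading off H_k = ker ∂_k / im ∂_{k+1}:

  H_0: rank C_0 − rank ∂_1 = 7 − 6 = 1, and the invariant factors of ∂_1 are all 1, so H_0 ≅ Z.
  H_1: rank ker ∂_1 − rank ∂_2 = (21 − 6) − 13 = 2, and the invariant factors of ∂_2 are all 1, so H_1 ≅ Z^2.
  H_2: rank ker ∂_2 − rank ∂_3 = (14 − 13) − 0 = 1, and there is no ∂_3, so H_2 ≅ Z.

(K is a triangulation of the torus T^2.)

H_0 = Z,  H_1 = Z^2,  H_2 = Z.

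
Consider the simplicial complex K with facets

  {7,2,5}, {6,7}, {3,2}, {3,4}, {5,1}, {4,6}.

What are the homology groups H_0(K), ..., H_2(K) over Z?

K has 7 vertices, 8 edges, 1 triangle.
rank ∂_0 = 0, rank ∂_1 = 6 ⇒ b_0 = 7 − 0 − 6 = 1; all invariant factors of ∂_1 are 1 so no torsion. So H_0 ≅ Z.
rank ∂_1 = 6, rank ∂_2 = 1 ⇒ b_1 = 8 − 6 − 1 = 1; all invariant factors of ∂_2 are 1 so no torsion. So H_1 ≅ Z.
rank ∂_2 = 1, rank ∂_3 = 0 ⇒ b_2 = 1 − 1 − 0 = 0. So H_2 ≅ 0.

H_0 ≅ Z,  H_1 ≅ Z,  H_2 = 0.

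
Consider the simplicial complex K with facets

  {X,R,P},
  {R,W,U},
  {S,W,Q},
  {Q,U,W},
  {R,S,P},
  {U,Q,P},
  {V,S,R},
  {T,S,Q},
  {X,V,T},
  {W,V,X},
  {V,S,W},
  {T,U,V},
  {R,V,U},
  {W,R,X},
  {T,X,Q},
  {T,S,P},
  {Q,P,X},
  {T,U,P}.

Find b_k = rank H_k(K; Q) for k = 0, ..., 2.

b_0 = 1, b_1 = 1, b_2 = 0.

K has 9 vertices, 27 edges, 18 triangles.
rank ∂_0 = 0, rank ∂_1 = 8 ⇒ b_0 = 9 − 0 − 8 = 1; all invariant factors of ∂_1 are 1 so no torsion. So H_0 = Z.
rank ∂_1 = 8, rank ∂_2 = 18 ⇒ b_1 = 27 − 8 − 18 = 1; ∂_2 has invariant factor(s) [2] giving torsion. So H_1 = Z ⊕ Z/2Z.
rank ∂_2 = 18, rank ∂_3 = 0 ⇒ b_2 = 18 − 18 − 0 = 0. So H_2 = 0.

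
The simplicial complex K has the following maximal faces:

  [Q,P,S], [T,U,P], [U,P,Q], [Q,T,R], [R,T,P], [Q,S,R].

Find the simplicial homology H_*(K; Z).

Fix the vertex order P < Q < R < S < T < U and write every simplex with vertices in increasing order. Then dim K = 2 and the simplices of K are:

  0-simplices (6): P, Q, R, S, T, U
  1-simplices (12): PQ, PR, PS, PT, PU, QR, QS, QT, QU, RS, RT, TU
  2-simplices (6): PQS, PQU, PRT, PTU, QRS, QRT

so the chain groups are C_0 ≅ Z^6, C_1 ≅ Z^12, C_2 ≅ Z^6.

Boundary ∂_1: C_1 → C_0 sends each edge [p,q] (with p < q) to q − p.
The 6×12 boundary matrix has rank 5 and Smith normal form diag(1,1,1,1,1).

∂_2: C_2 → C_1 acts by ∂[p,q,r] = [q,r] − [p,r] + [p,q]. For instance
  ∂PTU = TU − PU + PT,
  ∂PQU = QU − PU + PQ.
The 12×6 boundary matrix has rank 6 and Smith normal form diag(1,1,1,1,1,1).

Computing H_k = (kernel of ∂_k) / (image of ∂_{k+1}):

  H_0: rank C_0 − rank ∂_1 = 6 − 5 = 1, and the invariant factors of ∂_1 are all 1, so H_0 ≅ Z.
  H_1: rank ker ∂_1 − rank ∂_2 = (12 − 5) − 6 = 1, and the invariant factors of ∂_2 are all 1, so H_1 ≅ Z.
  H_2: rank ker ∂_2 − rank ∂_3 = (6 − 6) − 0 = 0, and there is no ∂_3, so H_2 ≅ 0.

(K is a triangulation of the cylinder S^1 x I.)

H_0 = Z,  H_1 = Z,  H_2 = 0.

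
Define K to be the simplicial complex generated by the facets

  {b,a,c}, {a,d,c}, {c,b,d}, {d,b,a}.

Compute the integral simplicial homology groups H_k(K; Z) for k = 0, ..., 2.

H_0 ≅ Z,  H_1 = 0,  H_2 ≅ Z.

Take the total order a < b < c < d on the vertex set. Then K (dimension 2) consists of the simplices:

  0-simplices (4): a, b, c, d
  1-simplices (6): ab, ac, ad, bc, bd, cd
  2-simplices (4): abc, abd, acd, bcd

giving chain groups C_0 ≅ Z^4, C_1 ≅ Z^6, C_2 ≅ Z^4.

∂_1: C_1 → C_0 sends each edge [p,q] (with p < q) to q − p. For instance
  ∂cd = d − c.
The 4×6 boundary matrix has rank 3 and Smith normal form diag(1,1,1).

The boundary map ∂_2: C_2 → C_1 sends each 2-simplex [p,q,r] to [q,r] − [p,r] + [p,q]. For instance
  ∂bcd = cd − bd + bc,
  ∂acd = cd − ad + ac.
As a 6×4 matrix over Z this has rank 3, with invariant factors (1,1,1).

Reading off H_k = ker ∂_k / im ∂_{k+1}:

  H_0: rank C_0 − rank ∂_1 = 4 − 3 = 1, and the invariant factors of ∂_1 are all 1, so H_0 = Z.
  H_1: rank ker ∂_1 − rank ∂_2 = (6 − 3) − 3 = 0, and the invariant factors of ∂_2 are all 1, so H_1 = 0.
  H_2: rank ker ∂_2 − rank ∂_3 = (4 − 3) − 0 = 1, and there is no ∂_3, so H_2 = Z.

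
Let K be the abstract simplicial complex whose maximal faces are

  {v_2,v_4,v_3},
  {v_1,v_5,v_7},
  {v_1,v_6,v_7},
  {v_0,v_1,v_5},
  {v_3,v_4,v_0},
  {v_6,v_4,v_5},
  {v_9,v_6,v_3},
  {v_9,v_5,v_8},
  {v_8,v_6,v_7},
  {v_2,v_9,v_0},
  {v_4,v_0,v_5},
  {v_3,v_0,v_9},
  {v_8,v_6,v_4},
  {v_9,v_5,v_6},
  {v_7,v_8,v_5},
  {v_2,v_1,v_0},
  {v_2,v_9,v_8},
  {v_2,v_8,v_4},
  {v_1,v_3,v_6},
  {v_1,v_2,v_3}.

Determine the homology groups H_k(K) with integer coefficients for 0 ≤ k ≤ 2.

H_0 = Z,  H_1 = Z ⊕ Z/2,  H_2 = 0.

K has 10 vertices, 30 edges, 20 triangles.
rank ∂_0 = 0, rank ∂_1 = 9 ⇒ b_0 = 10 − 0 − 9 = 1; all invariant factors of ∂_1 are 1 so no torsion. So H_0 = Z.
rank ∂_1 = 9, rank ∂_2 = 20 ⇒ b_1 = 30 − 9 − 20 = 1; ∂_2 has invariant factor(s) [2] giving torsion. So H_1 = Z ⊕ Z/2.
rank ∂_2 = 20, rank ∂_3 = 0 ⇒ b_2 = 20 − 20 − 0 = 0. So H_2 = 0.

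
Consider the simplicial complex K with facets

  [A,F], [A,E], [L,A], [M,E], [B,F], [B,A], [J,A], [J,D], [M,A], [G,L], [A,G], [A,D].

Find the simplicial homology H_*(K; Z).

H_0 ≅ Z,  H_1 ≅ Z^4.

Order the vertices as A < B < D < E < F < G < J < L < M. Listing each simplex with vertices in this order, K has dimension 1 with simplices:

  0-simplices (9): A, B, D, E, F, G, J, L, M
  1-simplices (12): AB, AD, AE, AF, AG, AJ, AL, AM, BF, DJ, EM, GL

Hence C_0 ≅ Z^9, C_1 ≅ Z^12.

Boundary ∂_1: C_1 → C_0 sends each edge [p,q] (with p < q) to q − p. For instance
  ∂AE = E − A.
This gives a 9×12 integer matrix of rank 8; reducing to Smith normal form yields diagonal entries (1,1,1,1,1,1,1,1).

Reading off H_k = ker ∂_k / im ∂_{k+1}:

  H_0: rank C_0 − rank ∂_1 = 9 − 8 = 1, and the invariant factors of ∂_1 are all 1, so H_0 ≅ Z.
  H_1: rank ker ∂_1 − rank ∂_2 = (12 − 8) − 0 = 4, and there is no ∂_2, so H_1 ≅ Z^4.

As a check, the Euler characteristic is 9 − 12 = -3, which agrees with 1 − 4 = -3.
(K is a triangulation of a wedge of 4 circles.)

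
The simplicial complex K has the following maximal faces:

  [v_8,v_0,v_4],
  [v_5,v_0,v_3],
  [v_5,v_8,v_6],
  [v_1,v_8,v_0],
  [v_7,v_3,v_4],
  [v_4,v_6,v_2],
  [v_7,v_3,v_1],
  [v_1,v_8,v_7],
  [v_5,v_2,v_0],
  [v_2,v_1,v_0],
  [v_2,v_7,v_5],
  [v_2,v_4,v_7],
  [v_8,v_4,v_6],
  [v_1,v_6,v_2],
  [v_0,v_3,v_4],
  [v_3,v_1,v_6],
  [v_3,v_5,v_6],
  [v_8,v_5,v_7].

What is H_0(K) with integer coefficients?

H_0 = Z.

Fix the vertex order v_0 < v_1 < v_2 < v_3 < v_4 < v_5 < v_6 < v_7 < v_8 and write every simplex with vertices in increasing order. Then dim K = 2 and the simplices of K are:

  0-simplices (9): [v_0], [v_1], [v_2], [v_3], [v_4], [v_5], [v_6], [v_7], [v_8]
  1-simplices (27): (27 of them)
  2-simplices (18): (18 of them)

giving chain groups C_0 ≅ Z^9, C_1 ≅ Z^27, C_2 ≅ Z^18.

Boundary ∂_1: C_1 → C_0 maps an edge to its endpoints' difference, ∂[p,q] = q − p.
The 9×27 boundary matrix has rank 8 and Smith normal form diag(1,1,1,1,1,1,1,1).

The boundary map ∂_2: C_2 → C_1 acts by ∂[p,q,r] = [q,r] − [p,r] + [p,q]. For instance
  ∂[v_1,v_7,v_8] = [v_7,v_8] − [v_1,v_8] + [v_1,v_7],
  ∂[v_1,v_3,v_6] = [v_3,v_6] − [v_1,v_6] + [v_1,v_3].
As a 27×18 matrix over Z this has rank 17, with invariant factors (1,1,1,1,1,1,1,1,1,1,1,1,1,1,1,1,1).

From H_k ≅ ker(∂_k) / im(∂_{k+1}) we obtain:

  H_0: rank C_0 − rank ∂_1 = 9 − 8 = 1, and the invariant factors of ∂_1 are all 1, so H_0 = Z.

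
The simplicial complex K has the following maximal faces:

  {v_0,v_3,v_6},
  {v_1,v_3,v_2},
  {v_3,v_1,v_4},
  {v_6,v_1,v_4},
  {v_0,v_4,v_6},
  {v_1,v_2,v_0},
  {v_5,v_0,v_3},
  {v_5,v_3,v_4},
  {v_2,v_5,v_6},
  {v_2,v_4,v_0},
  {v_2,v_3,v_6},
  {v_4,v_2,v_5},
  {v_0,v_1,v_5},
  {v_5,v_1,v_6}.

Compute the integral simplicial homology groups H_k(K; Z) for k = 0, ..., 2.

Order the vertices as v_0 < v_1 < v_2 < v_3 < v_4 < v_5 < v_6. Listing each simplex with vertices in this order, K has dimension 2 with simplices:

  0-simplices (7): [v_0], [v_1], [v_2], [v_3], [v_4], [v_5], [v_6]
  1-simplices (21): (21 of them)
  2-simplices (14): (14 of them)

so the chain groups are C_0 ≅ Z^7, C_1 ≅ Z^21, C_2 ≅ Z^14.

Boundary ∂_1: C_1 → C_0 maps an edge to its endpoints' difference, ∂[p,q] = q − p.
The 7×21 boundary matrix has rank 6 and Smith normal form diag(1,1,1,1,1,1).

∂_2: C_2 → C_1 acts by ∂[p,q,r] = [q,r] − [p,r] + [p,q]. For instance
  ∂[v_1,v_2,v_3] = [v_2,v_3] − [v_1,v_3] + [v_1,v_2],
  ∂[v_0,v_1,v_5] = [v_1,v_5] − [v_0,v_5] + [v_0,v_1].
As a 21×14 matrix over Z this has rank 13, with invariant factors (1,1,1,1,1,1,1,1,1,1,1,1,1).

Computing H_k = (kernel of ∂_k) / (image of ∂_{k+1}):

  H_0: rank C_0 − rank ∂_1 = 7 − 6 = 1, and the invariant factors of ∂_1 are all 1, so H_0 ≅ Z.
  H_1: rank ker ∂_1 − rank ∂_2 = (21 − 6) − 13 = 2, and the invariant factors of ∂_2 are all 1, so H_1 ≅ Z^2.
  H_2: rank ker ∂_2 − rank ∂_3 = (14 − 13) − 0 = 1, and there is no ∂_3, so H_2 ≅ Z.

As a check, the Euler characteristic is 7 − 21 + 14 = 0, which agrees with 1 − 2 + 1 = 0.

H_0 ≅ Z,  H_1 ≅ Z^2,  H_2 ≅ Z.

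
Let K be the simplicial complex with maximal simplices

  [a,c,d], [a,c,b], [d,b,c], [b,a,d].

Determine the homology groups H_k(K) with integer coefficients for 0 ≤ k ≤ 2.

H_0 = Z,  H_1 = 0,  H_2 = Z.

K has 4 vertices, 6 edges, 4 triangles.
rank ∂_0 = 0, rank ∂_1 = 3 ⇒ b_0 = 4 − 0 − 3 = 1; all invariant factors of ∂_1 are 1 so no torsion. So H_0 = Z.
rank ∂_1 = 3, rank ∂_2 = 3 ⇒ b_1 = 6 − 3 − 3 = 0; all invariant factors of ∂_2 are 1 so no torsion. So H_1 = 0.
rank ∂_2 = 3, rank ∂_3 = 0 ⇒ b_2 = 4 − 3 − 0 = 1. So H_2 = Z.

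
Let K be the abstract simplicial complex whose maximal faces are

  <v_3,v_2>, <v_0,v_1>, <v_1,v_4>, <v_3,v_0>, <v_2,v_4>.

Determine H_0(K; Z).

Order the vertices as v_0 < v_1 < v_2 < v_3 < v_4. Listing each simplex with vertices in this order, K has dimension 1 with simplices:

  0-simplices (5): [v_0], [v_1], [v_2], [v_3], [v_4]
  1-simplices (5): [v_0,v_1], [v_0,v_3], [v_1,v_4], [v_2,v_3], [v_2,v_4]

so the chain groups are C_0 ≅ Z^5, C_1 ≅ Z^5.

∂_1: C_1 → C_0 sends each edge [p,q] (with p < q) to q − p.
The resulting 5×5 matrix has rank 4, and its Smith normal form has invariant factors (1,1,1,1).

Computing H_k = (kernel of ∂_k) / (image of ∂_{k+1}):

  H_0: rank C_0 − rank ∂_1 = 5 − 4 = 1, and the invariant factors of ∂_1 are all 1, so H_0 ≅ Z.

H_0 = Z.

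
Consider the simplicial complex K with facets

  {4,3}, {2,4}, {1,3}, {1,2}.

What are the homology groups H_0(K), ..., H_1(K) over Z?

Order the vertices as 1 < 2 < 3 < 4. Listing each simplex with vertices in this order, K has dimension 1 with simplices:

  0-simplices (4): [1], [2], [3], [4]
  1-simplices (4): [1,2], [1,3], [2,4], [3,4]

so the chain groups are C_0 ≅ Z^4, C_1 ≅ Z^4.

∂_1: C_1 → C_0 sends each edge [p,q] (with p < q) to q − p.
This gives a 4×4 integer matrix of rank 3; reducing to Smith normal form yields diagonal entries (1,1,1).

From H_k ≅ ker(∂_k) / im(∂_{k+1}) we obtain:

  H_0: rank C_0 − rank ∂_1 = 4 − 3 = 1, and the invariant factors of ∂_1 are all 1, so H_0 ≅ Z.
  H_1: rank ker ∂_1 − rank ∂_2 = (4 − 3) − 0 = 1, and there is no ∂_2, so H_1 ≅ Z.

(K is a triangulation of the circle S^1.)

H_0 ≅ Z,  H_1 ≅ Z.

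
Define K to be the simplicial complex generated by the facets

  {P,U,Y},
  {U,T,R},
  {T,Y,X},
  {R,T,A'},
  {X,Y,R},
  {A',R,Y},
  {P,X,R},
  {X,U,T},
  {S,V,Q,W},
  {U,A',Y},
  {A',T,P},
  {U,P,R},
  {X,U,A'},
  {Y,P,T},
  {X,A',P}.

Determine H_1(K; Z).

H_1 = Z^2.

We work with the vertex ordering P < Q < R < S < T < U < V < W < X < Y < A'. The simplices of K, each written with vertices in increasing order, are:

  0-simplices (11): [P], [Q], [R], [S], [T], [U], [V], [W], [X], [Y], [A']
  1-simplices (27): (27 of them)
  2-simplices (18): (18 of them)
  3-simplices (1): [Q,S,V,W]

Hence C_0 ≅ Z^11, C_1 ≅ Z^27, C_2 ≅ Z^18, C_3 ≅ Z^1.

∂_1: C_1 → C_0 sends each edge [p,q] (with p < q) to q − p.
The 11×27 boundary matrix has rank 9 and Smith normal form diag(1,1,1,1,1,1,1,1,1).

∂_2: C_2 → C_1 sends each 2-simplex [p,q,r] to [q,r] − [p,r] + [p,q]. For instance
  ∂[R,T,U] = [T,U] − [R,U] + [R,T],
  ∂[P,R,X] = [R,X] − [P,X] + [P,R].
The 27×18 boundary matrix has rank 16 and Smith normal form diag(1,1,1,1,1,1,1,1,1,1,1,1,1,1,1,1).

∂_3: C_3 → C_2 sends each 3-simplex σ to the alternating sum Σ_i (−1)^i (σ with its i-th vertex removed). For instance
  ∂[Q,S,V,W] = [S,V,W] − [Q,V,W] + [Q,S,W] − [Q,S,V].
As a 18×1 matrix over Z this has rank 1, with invariant factors (1).

From H_k ≅ ker(∂_k) / im(∂_{k+1}) we obtain:

  H_1: rank ker ∂_1 − rank ∂_2 = (27 − 9) − 16 = 2, and the invariant factors of ∂_2 are all 1, so H_1 = Z^2.

(K is a triangulation of the disjoint union of the 3-simplex and the torus T^2.)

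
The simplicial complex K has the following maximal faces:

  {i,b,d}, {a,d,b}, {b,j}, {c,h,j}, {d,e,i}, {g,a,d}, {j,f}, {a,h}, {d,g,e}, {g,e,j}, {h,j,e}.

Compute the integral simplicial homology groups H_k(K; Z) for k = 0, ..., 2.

We work with the vertex ordering a < b < c < d < e < f < g < h < i < j. The simplices of K, each written with vertices in increasing order, are:

  0-simplices (10): a, b, c, d, e, f, g, h, i, j
  1-simplices (19): ab, ad, ag, ah, bd, bi, bj, ch, cj, de, dg, di, eg, eh, ei, ej, fj, gj, hj
  2-simplices (8): abd, adg, bdi, chj, deg, dei, egj, ehj

so the chain groups are C_0 ≅ Z^10, C_1 ≅ Z^19, C_2 ≅ Z^8.

The boundary map ∂_1: C_1 → C_0 sends each edge [p,q] (with p < q) to q − p. For instance
  ∂ch = h − c.
The 10×19 boundary matrix has rank 9 and Smith normal form diag(1,1,1,1,1,1,1,1,1).

The boundary map ∂_2: C_2 → C_1 acts by ∂[p,q,r] = [q,r] − [p,r] + [p,q]. For instance
  ∂deg = eg − dg + de,
  ∂ehj = hj − ej + eh.
As a 19×8 matrix over Z this has rank 8, with invariant factors (1,1,1,1,1,1,1,1).

Reading off H_k = ker ∂_k / im ∂_{k+1}:

  H_0: rank C_0 − rank ∂_1 = 10 − 9 = 1, and the invariant factors of ∂_1 are all 1, so H_0 ≅ Z.
  H_1: rank ker ∂_1 − rank ∂_2 = (19 − 9) − 8 = 2, and the invariant factors of ∂_2 are all 1, so H_1 ≅ Z^2.
  H_2: rank ker ∂_2 − rank ∂_3 = (8 − 8) − 0 = 0, and there is no ∂_3, so H_2 ≅ 0.

As a check, the Euler characteristic is 10 − 19 + 8 = -1, which agrees with 1 − 2 + 0 = -1.

H_0 = Z,  H_1 = Z^2,  H_2 = 0.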